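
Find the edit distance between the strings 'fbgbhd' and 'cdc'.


Building DP table for s1='fbgbhd' (len 6) and s2='cdc' (len 3):
       c  d  c
    0  1  2  3
  f 1  1  2  3
  b 2  2  2  3
  g 3  3  3  3
  b 4  4  4  4
  h 5  5  5  5
  d 6  6  5  6
Edit distance = dp[6][3] = 6

6


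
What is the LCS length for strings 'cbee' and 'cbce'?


DP table for LCS of 'cbee' and 'cbce':
       c  b  c  e
    0  0  0  0  0
  c 0  1  1  1  1
  b 0  1  2  2  2
  e 0  1  2  2  3
  e 0  1  2  2  3
LCS: 'cbe'
LCS length = 3

3


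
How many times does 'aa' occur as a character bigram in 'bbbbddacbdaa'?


Scanning 'bbbbddacbdaa' for bigram 'aa':
  Position 0: 'bb' -> no
  Position 1: 'bb' -> no
  Position 2: 'bb' -> no
  Position 3: 'bd' -> no
  Position 4: 'dd' -> no
  Position 5: 'da' -> no
  Position 6: 'ac' -> no
  Position 7: 'cb' -> no
  Position 8: 'bd' -> no
  Position 9: 'da' -> no
  Position 10: 'aa' -> MATCH
Total matches: 1

1


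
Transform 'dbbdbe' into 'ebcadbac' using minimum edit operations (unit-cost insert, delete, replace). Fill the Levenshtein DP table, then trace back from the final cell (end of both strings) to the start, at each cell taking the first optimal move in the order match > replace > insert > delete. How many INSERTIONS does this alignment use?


Edit distance = 5. Backtracking from cell (6, 8) with preference match > replace > insert > delete,
then listing the resulting alignment 'dbbdbe' -> 'ebcadbac' left to right:
  Step 1: replace d->e
  Step 2: keep 'b'
  Step 3: insert 'c' [insertion #1]
  Step 4: replace b->a
  Step 5: keep 'd'
  Step 6: keep 'b'
  Step 7: insert 'a' [insertion #2]
  Step 8: replace e->c
Total insertions: 2

2


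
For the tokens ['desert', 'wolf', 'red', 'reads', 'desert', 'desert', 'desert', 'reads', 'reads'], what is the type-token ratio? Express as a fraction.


Tokens: 9
Unique types: ('desert', 'reads', 'red', 'wolf') = 4
TTR = 4/9
Already in lowest terms.

4/9


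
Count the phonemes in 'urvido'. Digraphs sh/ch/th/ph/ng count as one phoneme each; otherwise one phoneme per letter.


Parsing 'urvido' greedily, digraphs first:
  'u' -> vowel phoneme (phonemes so far: 1)
  'r' -> consonant phoneme (phonemes so far: 2)
  'v' -> consonant phoneme (phonemes so far: 3)
  'i' -> vowel phoneme (phonemes so far: 4)
  'd' -> consonant phoneme (phonemes so far: 5)
  'o' -> vowel phoneme (phonemes so far: 6)
Total phonemes: 6

6


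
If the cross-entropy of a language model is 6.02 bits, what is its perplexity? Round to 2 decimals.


Perplexity formula: PP = 2^H
H = 6.02
PP = 2^6.02
Decompose: 2^6.02 = 2^6 * 2^0.02
2^6 = 64, 2^0.02 ~ 1.0139595
PP ~ 64 * 1.0139595 = 64.8934080
Rounded to 2 decimals: 64.89

64.89


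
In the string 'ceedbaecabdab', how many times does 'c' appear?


Scanning 'ceedbaecabdab' for 'c':
  Position 0: 'c' -> MATCH (count: 1)
  Position 7: 'c' -> MATCH (count: 2)
Total occurrences of 'c': 2

2


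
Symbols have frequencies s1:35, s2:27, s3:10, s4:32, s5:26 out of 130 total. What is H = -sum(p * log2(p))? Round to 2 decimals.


Computing entropy H = -sum(p_i * log2(p_i)):
  s1: p = 35/130 = 0.2692, -p*log2(p) = 0.5097
  s2: p = 27/130 = 0.2077, -p*log2(p) = 0.4709
  s3: p = 10/130 = 0.0769, -p*log2(p) = 0.2846
  s4: p = 32/130 = 0.2462, -p*log2(p) = 0.4978
  s5: p = 26/130 = 0.2000, -p*log2(p) = 0.4644
H = sum of terms = 2.2274
Rounded to 2 decimals: 2.23

2.23


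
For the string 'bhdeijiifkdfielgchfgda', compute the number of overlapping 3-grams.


String 'bhdeijiifkdfielgchfgda' has length L = 22.
Number of overlapping n-grams = L - n + 1
Substituting: 22 - 3 + 1 = 20

20


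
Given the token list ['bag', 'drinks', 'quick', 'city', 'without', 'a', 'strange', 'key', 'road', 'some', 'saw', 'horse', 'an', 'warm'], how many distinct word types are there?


Listing all tokens and tracking unique types:
  Token 1: 'bag' -> NEW (unique so far: 1)
  Token 2: 'drinks' -> NEW (unique so far: 2)
  Token 3: 'quick' -> NEW (unique so far: 3)
  Token 4: 'city' -> NEW (unique so far: 4)
  Token 5: 'without' -> NEW (unique so far: 5)
  Token 6: 'a' -> NEW (unique so far: 6)
  Token 7: 'strange' -> NEW (unique so far: 7)
  Token 8: 'key' -> NEW (unique so far: 8)
  Token 9: 'road' -> NEW (unique so far: 9)
  Token 10: 'some' -> NEW (unique so far: 10)
  Token 11: 'saw' -> NEW (unique so far: 11)
  Token 12: 'horse' -> NEW (unique so far: 12)
  Token 13: 'an' -> NEW (unique so far: 13)
  Token 14: 'warm' -> NEW (unique so far: 14)
Unique types: ('a', 'an', 'bag', 'city', 'drinks', 'horse', 'key', 'quick', 'road', 'saw', 'some', 'strange', 'warm', 'without')
Vocabulary size: 14

14


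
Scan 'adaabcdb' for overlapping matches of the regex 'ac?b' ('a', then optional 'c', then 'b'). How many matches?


Pattern: ac?b means 'a', then optional 'c', then 'b'.
Scanning 'adaabcdb' position-by-position:
  Pos 0: window 'ada' -> no
  Pos 1: window 'daa' -> no
  Pos 2: window 'aab' -> no
  Pos 3: window 'abc' -> MATCH
  Pos 4: window 'bcd' -> no
  Pos 5: window 'cdb' -> no
  Pos 6: window 'db' -> no
  Pos 7: window 'b' -> no
Total matches: 1

1


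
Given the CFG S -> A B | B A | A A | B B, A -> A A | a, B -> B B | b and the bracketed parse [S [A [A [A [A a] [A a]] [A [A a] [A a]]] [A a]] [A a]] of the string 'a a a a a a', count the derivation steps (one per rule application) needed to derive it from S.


Every bracketed nonterminal node [X ...] in the tree is produced by exactly one rule application.
Reading the tree off as a leftmost derivation:
  Step 1: S  =>  A A   (applied S -> A A)
  Step 2: A A  =>  A A A   (applied A -> A A)
  Step 3: A A A  =>  A A A A   (applied A -> A A)
  Step 4: A A A A  =>  A A A A A   (applied A -> A A)
  Step 5: A A A A A  =>  a A A A A   (applied A -> a)
  Step 6: a A A A A  =>  a a A A A   (applied A -> a)
  Step 7: a a A A A  =>  a a A A A A   (applied A -> A A)
  Step 8: a a A A A A  =>  a a a A A A   (applied A -> a)
  Step 9: a a a A A A  =>  a a a a A A   (applied A -> a)
  Step 10: a a a a A A  =>  a a a a a A   (applied A -> a)
  Step 11: a a a a a A  =>  a a a a a a   (applied A -> a)
Final yield: a a a a a a
Total rewrite steps: 11

11


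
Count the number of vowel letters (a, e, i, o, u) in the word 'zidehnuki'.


Scanning each character of 'zidehnuki':
  Position 1: 'z' -> consonant (running count: 0)
  Position 2: 'i' -> vowel (running count: 1)
  Position 3: 'd' -> consonant (running count: 1)
  Position 4: 'e' -> vowel (running count: 2)
  Position 5: 'h' -> consonant (running count: 2)
  Position 6: 'n' -> consonant (running count: 2)
  Position 7: 'u' -> vowel (running count: 3)
  Position 8: 'k' -> consonant (running count: 3)
  Position 9: 'i' -> vowel (running count: 4)
Total vowels: 4

4


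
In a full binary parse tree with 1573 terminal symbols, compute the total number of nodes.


Leaf nodes (terminals): 1573
Internal nodes = n - 1 = 1573 - 1 = 1572
Total = leaves + internal = 1573 + 1572 = 3145

3145


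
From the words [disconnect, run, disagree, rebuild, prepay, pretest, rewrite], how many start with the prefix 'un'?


Checking each word for prefix 'un':
  'disconnect' -> no (count: 0)
  'run' -> no (count: 0)
  'disagree' -> no (count: 0)
  'rebuild' -> no (count: 0)
  'prepay' -> no (count: 0)
  'pretest' -> no (count: 0)
  'rewrite' -> no (count: 0)
Total with prefix 'un': 0

0


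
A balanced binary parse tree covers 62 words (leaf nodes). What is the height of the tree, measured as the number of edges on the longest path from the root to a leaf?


In a balanced binary tree with n leaves the deepest leaf is ceil(log2(n)) edges below the root.
log2(62) = 5.9542
ceil(5.9542) = 6
height (edges) = 6

6


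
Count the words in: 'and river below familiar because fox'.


Counting words by splitting on spaces:
  Word 1: 'and'
  Word 2: 'river'
  Word 3: 'below'
  Word 4: 'familiar'
  Word 5: 'because'
  Word 6: 'fox'
Total words: 6

6


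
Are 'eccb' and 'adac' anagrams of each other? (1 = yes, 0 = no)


Sort characters of 'eccb': 'bcce'
Sort characters of 'adac': 'aacd'
Sorted forms differ -> they are NOT anagrams
Result: 0

0


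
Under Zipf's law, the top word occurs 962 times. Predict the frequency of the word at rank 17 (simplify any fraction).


Zipf's law: freq(rank) = f1 / rank
f1 = 962, rank = 17
freq = 962 / 17
GCD(962, 17) = 1
Simplified: 962/17

962/17


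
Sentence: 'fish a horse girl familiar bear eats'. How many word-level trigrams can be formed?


Word trigrams from [7] words:
  Trigram 1: (fish a horse)
  Trigram 2: (a horse girl)
  Trigram 3: (horse girl familiar)
  Trigram 4: (girl familiar bear)
  Trigram 5: (familiar bear eats)
Total word trigrams: 7 - 2 = 5

5


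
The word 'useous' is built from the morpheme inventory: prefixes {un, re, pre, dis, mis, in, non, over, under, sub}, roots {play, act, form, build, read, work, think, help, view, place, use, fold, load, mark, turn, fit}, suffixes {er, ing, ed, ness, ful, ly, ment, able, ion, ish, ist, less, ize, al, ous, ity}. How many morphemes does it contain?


Segmenting 'useous' against the inventory:
  'use' -> root (morpheme 1)
  'ous' -> suffix (morpheme 2)
Total morphemes: 2

2


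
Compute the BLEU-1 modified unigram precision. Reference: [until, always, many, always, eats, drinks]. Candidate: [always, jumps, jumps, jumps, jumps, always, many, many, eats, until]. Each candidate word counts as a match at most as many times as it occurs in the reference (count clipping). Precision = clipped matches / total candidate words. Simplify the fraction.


Reference word counts: {'always': 2, 'drinks': 1, 'eats': 1, 'many': 1, 'until': 1}
Checking each candidate word (with clipping):
  'always' -> in reference (ref count 2, used 1/2) -> match (matches: 1)
  'jumps' -> not in reference -> no match (matches: 1)
  'jumps' -> not in reference -> no match (matches: 1)
  'jumps' -> not in reference -> no match (matches: 1)
  'jumps' -> not in reference -> no match (matches: 1)
  'always' -> in reference (ref count 2, used 2/2) -> match (matches: 2)
  'many' -> in reference (ref count 1, used 1/1) -> match (matches: 3)
  'many' -> ref count 1 already used up (1/1) -> clipped, no match (matches: 3)
  'eats' -> in reference (ref count 1, used 1/1) -> match (matches: 4)
  'until' -> in reference (ref count 1, used 1/1) -> match (matches: 5)
Clipped matches: 5, Candidate length: 10
Precision = 5/10 = 1/2

1/2


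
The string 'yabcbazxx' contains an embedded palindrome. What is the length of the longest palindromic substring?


Scanning 'yabcbazxx' for palindromic substrings.
Substring at positions 1-5: 'abcba'.
Check: reverse('abcba') = 'abcba' -> palindrome confirmed.
Neighbouring characters ('y' / 'z') break symmetry, so it cannot extend further.
No longer palindromic substring exists; longest length = 5

5


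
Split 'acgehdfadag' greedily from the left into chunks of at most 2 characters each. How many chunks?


'acgehdfadag' has 11 characters.
Chunking with max size 2:
  Chunk 1: 'ac' (positions 0-1)
  Chunk 2: 'ge' (positions 2-3)
  Chunk 3: 'hd' (positions 4-5)
  Chunk 4: 'fa' (positions 6-7)
  Chunk 5: 'da' (positions 8-9)
  Chunk 6: 'g' (positions 10-10)
Total chunks: ceil(11 / 2) = 6

6


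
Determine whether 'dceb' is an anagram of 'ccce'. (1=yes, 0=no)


Sort characters of 'dceb': 'bcde'
Sort characters of 'ccce': 'ccce'
Sorted forms differ -> they are NOT anagrams
Result: 0

0


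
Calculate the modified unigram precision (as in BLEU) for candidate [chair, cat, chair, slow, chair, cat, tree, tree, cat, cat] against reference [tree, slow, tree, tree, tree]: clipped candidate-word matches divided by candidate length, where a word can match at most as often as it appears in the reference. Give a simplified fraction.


Reference word counts: {'slow': 1, 'tree': 4}
Checking each candidate word (with clipping):
  'chair' -> not in reference -> no match (matches: 0)
  'cat' -> not in reference -> no match (matches: 0)
  'chair' -> not in reference -> no match (matches: 0)
  'slow' -> in reference (ref count 1, used 1/1) -> match (matches: 1)
  'chair' -> not in reference -> no match (matches: 1)
  'cat' -> not in reference -> no match (matches: 1)
  'tree' -> in reference (ref count 4, used 1/4) -> match (matches: 2)
  'tree' -> in reference (ref count 4, used 2/4) -> match (matches: 3)
  'cat' -> not in reference -> no match (matches: 3)
  'cat' -> not in reference -> no match (matches: 3)
Clipped matches: 3, Candidate length: 10
Precision = 3/10

3/10


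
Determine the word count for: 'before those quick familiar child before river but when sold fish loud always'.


Counting words by splitting on spaces:
  Word 1: 'before'
  Word 2: 'those'
  Word 3: 'quick'
  Word 4: 'familiar'
  Word 5: 'child'
  Word 6: 'before'
  Word 7: 'river'
  Word 8: 'but'
  Word 9: 'when'
  Word 10: 'sold'
  Word 11: 'fish'
  Word 12: 'loud'
  Word 13: 'always'
Total words: 13

13


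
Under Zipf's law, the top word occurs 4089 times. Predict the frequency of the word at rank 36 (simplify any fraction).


Zipf's law: freq(rank) = f1 / rank
f1 = 4089, rank = 36
freq = 4089 / 36
GCD(4089, 36) = 3
Simplified: 1363/12

1363/12


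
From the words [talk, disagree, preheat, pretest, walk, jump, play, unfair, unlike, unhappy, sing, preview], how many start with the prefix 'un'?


Checking each word for prefix 'un':
  'talk' -> no (count: 0)
  'disagree' -> no (count: 0)
  'preheat' -> no (count: 0)
  'pretest' -> no (count: 0)
  'walk' -> no (count: 0)
  'jump' -> no (count: 0)
  'play' -> no (count: 0)
  'unfair' -> YES, starts with 'un' (count: 1)
  'unlike' -> YES, starts with 'un' (count: 2)
  'unhappy' -> YES, starts with 'un' (count: 3)
  'sing' -> no (count: 3)
  'preview' -> no (count: 3)
Total with prefix 'un': 3

3


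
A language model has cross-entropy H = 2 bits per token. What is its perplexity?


Perplexity formula: PP = 2^H
H = 2
PP = 2^2
Steps: 2^1 = 2, 2^2 = 4
PP = 4

4


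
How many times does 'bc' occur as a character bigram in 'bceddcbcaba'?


Scanning 'bceddcbcaba' for bigram 'bc':
  Position 0: 'bc' -> MATCH
  Position 1: 'ce' -> no
  Position 2: 'ed' -> no
  Position 3: 'dd' -> no
  Position 4: 'dc' -> no
  Position 5: 'cb' -> no
  Position 6: 'bc' -> MATCH
  Position 7: 'ca' -> no
  Position 8: 'ab' -> no
  Position 9: 'ba' -> no
Total matches: 2

2


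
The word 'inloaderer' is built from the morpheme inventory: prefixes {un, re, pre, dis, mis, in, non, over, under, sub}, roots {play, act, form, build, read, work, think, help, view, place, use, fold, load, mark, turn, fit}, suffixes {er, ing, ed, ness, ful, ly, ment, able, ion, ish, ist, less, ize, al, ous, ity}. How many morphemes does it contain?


Segmenting 'inloaderer' against the inventory:
  'in' -> prefix (morpheme 1)
  'load' -> root (morpheme 2)
  'er' -> suffix (morpheme 3)
  'er' -> suffix (morpheme 4)
Total morphemes: 4

4


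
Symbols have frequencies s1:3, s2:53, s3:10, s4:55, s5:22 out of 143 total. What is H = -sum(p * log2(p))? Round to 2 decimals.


Computing entropy H = -sum(p_i * log2(p_i)):
  s1: p = 3/143 = 0.0210, -p*log2(p) = 0.1170
  s2: p = 53/143 = 0.3706, -p*log2(p) = 0.5307
  s3: p = 10/143 = 0.0699, -p*log2(p) = 0.2684
  s4: p = 55/143 = 0.3846, -p*log2(p) = 0.5302
  s5: p = 22/143 = 0.1538, -p*log2(p) = 0.4155
H = sum of terms = 1.8618
Rounded to 2 decimals: 1.86

1.86


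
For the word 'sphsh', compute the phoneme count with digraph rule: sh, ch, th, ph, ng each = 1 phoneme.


Parsing 'sphsh' greedily, digraphs first:
  's' -> consonant phoneme (phonemes so far: 1)
  'ph' -> digraph (1 consonant phoneme) (phonemes so far: 2)
  'sh' -> digraph (1 consonant phoneme) (phonemes so far: 3)
Total phonemes: 3

3


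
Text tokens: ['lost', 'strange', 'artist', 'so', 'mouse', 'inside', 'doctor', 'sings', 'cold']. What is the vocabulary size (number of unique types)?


Listing all tokens and tracking unique types:
  Token 1: 'lost' -> NEW (unique so far: 1)
  Token 2: 'strange' -> NEW (unique so far: 2)
  Token 3: 'artist' -> NEW (unique so far: 3)
  Token 4: 'so' -> NEW (unique so far: 4)
  Token 5: 'mouse' -> NEW (unique so far: 5)
  Token 6: 'inside' -> NEW (unique so far: 6)
  Token 7: 'doctor' -> NEW (unique so far: 7)
  Token 8: 'sings' -> NEW (unique so far: 8)
  Token 9: 'cold' -> NEW (unique so far: 9)
Unique types: ('artist', 'cold', 'doctor', 'inside', 'lost', 'mouse', 'sings', 'so', 'strange')
Vocabulary size: 9

9


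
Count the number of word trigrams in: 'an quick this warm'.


Word trigrams from [4] words:
  Trigram 1: (an quick this)
  Trigram 2: (quick this warm)
Total word trigrams: 4 - 2 = 2

2


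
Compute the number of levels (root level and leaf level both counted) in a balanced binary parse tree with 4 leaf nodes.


In a balanced binary tree with n leaves the deepest leaf is ceil(log2(n)) edges below the root,
so counting node levels inclusive of root and leaves gives ceil(log2(n)) + 1 levels.
log2(4) = 2.0000
ceil(2.0000) = 2
levels = 2 + 1 = 3

3


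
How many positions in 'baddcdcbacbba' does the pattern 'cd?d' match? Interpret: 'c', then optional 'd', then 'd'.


Pattern: cd?d means 'c', then optional 'd', then 'd'.
Scanning 'baddcdcbacbba' position-by-position:
  Pos 0: window 'bad' -> no
  Pos 1: window 'add' -> no
  Pos 2: window 'ddc' -> no
  Pos 3: window 'dcd' -> no
  Pos 4: window 'cdc' -> MATCH
  Pos 5: window 'dcb' -> no
  Pos 6: window 'cba' -> no
  Pos 7: window 'bac' -> no
  Pos 8: window 'acb' -> no
  Pos 9: window 'cbb' -> no
  Pos 10: window 'bba' -> no
  Pos 11: window 'ba' -> no
  Pos 12: window 'a' -> no
Total matches: 1

1


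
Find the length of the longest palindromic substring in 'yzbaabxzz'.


Scanning 'yzbaabxzz' for palindromic substrings.
Substring at positions 2-5: 'baab'.
Check: reverse('baab') = 'baab' -> palindrome confirmed.
Neighbouring characters ('z' / 'x') break symmetry, so it cannot extend further.
No longer palindromic substring exists; longest length = 4

4


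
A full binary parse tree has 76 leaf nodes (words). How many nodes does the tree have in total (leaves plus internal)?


Leaf nodes (terminals): 76
Internal nodes = n - 1 = 76 - 1 = 75
Total = leaves + internal = 76 + 75 = 151

151


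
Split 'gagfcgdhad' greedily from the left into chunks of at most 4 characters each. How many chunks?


'gagfcgdhad' has 10 characters.
Chunking with max size 4:
  Chunk 1: 'gagf' (positions 0-3)
  Chunk 2: 'cgdh' (positions 4-7)
  Chunk 3: 'ad' (positions 8-9)
Total chunks: ceil(10 / 4) = 3

3


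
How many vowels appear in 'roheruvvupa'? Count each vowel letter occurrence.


Scanning each character of 'roheruvvupa':
  Position 1: 'r' -> consonant (running count: 0)
  Position 2: 'o' -> vowel (running count: 1)
  Position 3: 'h' -> consonant (running count: 1)
  Position 4: 'e' -> vowel (running count: 2)
  Position 5: 'r' -> consonant (running count: 2)
  Position 6: 'u' -> vowel (running count: 3)
  Position 7: 'v' -> consonant (running count: 3)
  Position 8: 'v' -> consonant (running count: 3)
  Position 9: 'u' -> vowel (running count: 4)
  Position 10: 'p' -> consonant (running count: 4)
  Position 11: 'a' -> vowel (running count: 5)
Total vowels: 5

5


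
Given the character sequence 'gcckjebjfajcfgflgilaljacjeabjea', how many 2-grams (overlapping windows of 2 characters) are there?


String 'gcckjebjfajcfgflgilaljacjeabjea' has length L = 31.
Number of overlapping n-grams = L - n + 1
Substituting: 31 - 2 + 1 = 30

30


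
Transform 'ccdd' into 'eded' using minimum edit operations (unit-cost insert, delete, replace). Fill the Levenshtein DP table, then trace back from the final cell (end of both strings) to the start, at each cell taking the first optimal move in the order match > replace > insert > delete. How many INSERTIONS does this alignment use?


Edit distance = 3. Backtracking from cell (4, 4) with preference match > replace > insert > delete,
then listing the resulting alignment 'ccdd' -> 'eded' left to right:
  Step 1: replace c->e
  Step 2: replace c->d
  Step 3: replace d->e
  Step 4: keep 'd'
Total insertions: 0

0


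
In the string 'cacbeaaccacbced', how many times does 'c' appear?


Scanning 'cacbeaaccacbced' for 'c':
  Position 0: 'c' -> MATCH (count: 1)
  Position 2: 'c' -> MATCH (count: 2)
  Position 7: 'c' -> MATCH (count: 3)
  Position 8: 'c' -> MATCH (count: 4)
  Position 10: 'c' -> MATCH (count: 5)
  Position 12: 'c' -> MATCH (count: 6)
Total occurrences of 'c': 6

6


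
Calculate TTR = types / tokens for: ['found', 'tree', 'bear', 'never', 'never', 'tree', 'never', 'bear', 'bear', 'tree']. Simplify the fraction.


Tokens: 10
Unique types: ('bear', 'found', 'never', 'tree') = 4
TTR = 4/10
Simplify: divide both by 2 -> 2/5
TTR = 2/5

2/5


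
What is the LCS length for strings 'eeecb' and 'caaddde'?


DP table for LCS of 'eeecb' and 'caaddde':
       c  a  a  d  d  d  e
    0  0  0  0  0  0  0  0
  e 0  0  0  0  0  0  0  1
  e 0  0  0  0  0  0  0  1
  e 0  0  0  0  0  0  0  1
  c 0  1  1  1  1  1  1  1
  b 0  1  1  1  1  1  1  1
LCS: 'e'
LCS length = 1

1


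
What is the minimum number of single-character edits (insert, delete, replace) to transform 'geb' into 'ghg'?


Building DP table for s1='geb' (len 3) and s2='ghg' (len 3):
       g  h  g
    0  1  2  3
  g 1  0  1  2
  e 2  1  1  2
  b 3  2  2  2
Edit distance = dp[3][3] = 2

2


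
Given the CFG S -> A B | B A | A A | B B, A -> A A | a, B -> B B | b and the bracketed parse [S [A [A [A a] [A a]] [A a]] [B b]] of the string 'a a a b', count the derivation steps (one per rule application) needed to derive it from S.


Every bracketed nonterminal node [X ...] in the tree is produced by exactly one rule application.
Reading the tree off as a leftmost derivation:
  Step 1: S  =>  A B   (applied S -> A B)
  Step 2: A B  =>  A A B   (applied A -> A A)
  Step 3: A A B  =>  A A A B   (applied A -> A A)
  Step 4: A A A B  =>  a A A B   (applied A -> a)
  Step 5: a A A B  =>  a a A B   (applied A -> a)
  Step 6: a a A B  =>  a a a B   (applied A -> a)
  Step 7: a a a B  =>  a a a b   (applied B -> b)
Final yield: a a a b
Total rewrite steps: 7

7


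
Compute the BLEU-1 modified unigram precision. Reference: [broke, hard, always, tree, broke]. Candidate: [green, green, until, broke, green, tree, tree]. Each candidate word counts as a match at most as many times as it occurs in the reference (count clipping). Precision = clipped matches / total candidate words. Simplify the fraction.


Reference word counts: {'always': 1, 'broke': 2, 'hard': 1, 'tree': 1}
Checking each candidate word (with clipping):
  'green' -> not in reference -> no match (matches: 0)
  'green' -> not in reference -> no match (matches: 0)
  'until' -> not in reference -> no match (matches: 0)
  'broke' -> in reference (ref count 2, used 1/2) -> match (matches: 1)
  'green' -> not in reference -> no match (matches: 1)
  'tree' -> in reference (ref count 1, used 1/1) -> match (matches: 2)
  'tree' -> ref count 1 already used up (1/1) -> clipped, no match (matches: 2)
Clipped matches: 2, Candidate length: 7
Precision = 2/7

2/7


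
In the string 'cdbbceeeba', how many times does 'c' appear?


Scanning 'cdbbceeeba' for 'c':
  Position 0: 'c' -> MATCH (count: 1)
  Position 4: 'c' -> MATCH (count: 2)
Total occurrences of 'c': 2

2


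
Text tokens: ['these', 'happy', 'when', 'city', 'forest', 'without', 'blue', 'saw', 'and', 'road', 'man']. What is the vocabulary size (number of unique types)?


Listing all tokens and tracking unique types:
  Token 1: 'these' -> NEW (unique so far: 1)
  Token 2: 'happy' -> NEW (unique so far: 2)
  Token 3: 'when' -> NEW (unique so far: 3)
  Token 4: 'city' -> NEW (unique so far: 4)
  Token 5: 'forest' -> NEW (unique so far: 5)
  Token 6: 'without' -> NEW (unique so far: 6)
  Token 7: 'blue' -> NEW (unique so far: 7)
  Token 8: 'saw' -> NEW (unique so far: 8)
  Token 9: 'and' -> NEW (unique so far: 9)
  Token 10: 'road' -> NEW (unique so far: 10)
  Token 11: 'man' -> NEW (unique so far: 11)
Unique types: ('and', 'blue', 'city', 'forest', 'happy', 'man', 'road', 'saw', 'these', 'when', 'without')
Vocabulary size: 11

11


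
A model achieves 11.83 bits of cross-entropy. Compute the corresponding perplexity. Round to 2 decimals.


Perplexity formula: PP = 2^H
H = 11.83
PP = 2^11.83
Decompose: 2^11.83 = 2^11 * 2^0.83
2^11 = 2048, 2^0.83 ~ 1.7776854
PP ~ 2048 * 1.7776854 = 3640.6996992
Rounded to 2 decimals: 3640.70

3640.70


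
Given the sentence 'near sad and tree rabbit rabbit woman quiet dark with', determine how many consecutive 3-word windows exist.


Word trigrams from [10] words:
  Trigram 1: (near sad and)
  Trigram 2: (sad and tree)
  Trigram 3: (and tree rabbit)
  Trigram 4: (tree rabbit rabbit)
  Trigram 5: (rabbit rabbit woman)
  Trigram 6: (rabbit woman quiet)
  Trigram 7: (woman quiet dark)
  Trigram 8: (quiet dark with)
Total word trigrams: 10 - 2 = 8

8


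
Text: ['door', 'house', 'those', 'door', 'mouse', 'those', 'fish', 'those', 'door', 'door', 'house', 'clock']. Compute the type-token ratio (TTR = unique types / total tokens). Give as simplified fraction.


Tokens: 12
Unique types: ('clock', 'door', 'fish', 'house', 'mouse', 'those') = 6
TTR = 6/12
Simplify: divide both by 6 -> 1/2
TTR = 1/2

1/2


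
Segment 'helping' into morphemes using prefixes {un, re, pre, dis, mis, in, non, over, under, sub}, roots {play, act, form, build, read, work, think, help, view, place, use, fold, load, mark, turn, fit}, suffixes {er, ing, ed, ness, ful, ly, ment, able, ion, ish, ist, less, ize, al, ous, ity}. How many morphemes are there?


Segmenting 'helping' against the inventory:
  'help' -> root (morpheme 1)
  'ing' -> suffix (morpheme 2)
Total morphemes: 2

2


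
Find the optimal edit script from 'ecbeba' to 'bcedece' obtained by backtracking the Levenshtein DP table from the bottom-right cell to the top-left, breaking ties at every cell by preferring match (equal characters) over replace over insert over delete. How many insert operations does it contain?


Edit distance = 5. Backtracking from cell (6, 7) with preference match > replace > insert > delete,
then listing the resulting alignment 'ecbeba' -> 'bcedece' left to right:
  Step 1: replace e->b
  Step 2: keep 'c'
  Step 3: insert 'e' [insertion #1]
  Step 4: replace b->d
  Step 5: keep 'e'
  Step 6: replace b->c
  Step 7: replace a->e
Total insertions: 1

1


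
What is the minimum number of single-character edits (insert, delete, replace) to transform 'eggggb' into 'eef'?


Building DP table for s1='eggggb' (len 6) and s2='eef' (len 3):
       e  e  f
    0  1  2  3
  e 1  0  1  2
  g 2  1  1  2
  g 3  2  2  2
  g 4  3  3  3
  g 5  4  4  4
  b 6  5  5  5
Edit distance = dp[6][3] = 5

5


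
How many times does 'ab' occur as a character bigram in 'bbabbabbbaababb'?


Scanning 'bbabbabbbaababb' for bigram 'ab':
  Position 0: 'bb' -> no
  Position 1: 'ba' -> no
  Position 2: 'ab' -> MATCH
  Position 3: 'bb' -> no
  Position 4: 'ba' -> no
  Position 5: 'ab' -> MATCH
  Position 6: 'bb' -> no
  Position 7: 'bb' -> no
  Position 8: 'ba' -> no
  Position 9: 'aa' -> no
  Position 10: 'ab' -> MATCH
  Position 11: 'ba' -> no
  Position 12: 'ab' -> MATCH
  Position 13: 'bb' -> no
Total matches: 4

4


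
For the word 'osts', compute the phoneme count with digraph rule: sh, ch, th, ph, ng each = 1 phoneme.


Parsing 'osts' greedily, digraphs first:
  'o' -> vowel phoneme (phonemes so far: 1)
  's' -> consonant phoneme (phonemes so far: 2)
  't' -> consonant phoneme (phonemes so far: 3)
  's' -> consonant phoneme (phonemes so far: 4)
Total phonemes: 4

4


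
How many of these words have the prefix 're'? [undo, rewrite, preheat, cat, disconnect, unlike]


Checking each word for prefix 're':
  'undo' -> no (count: 0)
  'rewrite' -> YES, starts with 're' (count: 1)
  'preheat' -> no (count: 1)
  'cat' -> no (count: 1)
  'disconnect' -> no (count: 1)
  'unlike' -> no (count: 1)
Total with prefix 're': 1

1


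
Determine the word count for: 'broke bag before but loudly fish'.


Counting words by splitting on spaces:
  Word 1: 'broke'
  Word 2: 'bag'
  Word 3: 'before'
  Word 4: 'but'
  Word 5: 'loudly'
  Word 6: 'fish'
Total words: 6

6


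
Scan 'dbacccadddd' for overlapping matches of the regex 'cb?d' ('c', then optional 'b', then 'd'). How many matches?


Pattern: cb?d means 'c', then optional 'b', then 'd'.
Scanning 'dbacccadddd' position-by-position:
  Pos 0: window 'dba' -> no
  Pos 1: window 'bac' -> no
  Pos 2: window 'acc' -> no
  Pos 3: window 'ccc' -> no
  Pos 4: window 'cca' -> no
  Pos 5: window 'cad' -> no
  Pos 6: window 'add' -> no
  Pos 7: window 'ddd' -> no
  Pos 8: window 'ddd' -> no
  Pos 9: window 'dd' -> no
  Pos 10: window 'd' -> no
Total matches: 0

0


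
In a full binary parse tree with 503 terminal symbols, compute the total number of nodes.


Leaf nodes (terminals): 503
Internal nodes = n - 1 = 503 - 1 = 502
Total = leaves + internal = 503 + 502 = 1005

1005


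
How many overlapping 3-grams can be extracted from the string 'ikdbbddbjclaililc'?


String 'ikdbbddbjclaililc' has length L = 17.
Number of overlapping n-grams = L - n + 1
Substituting: 17 - 3 + 1 = 15

15


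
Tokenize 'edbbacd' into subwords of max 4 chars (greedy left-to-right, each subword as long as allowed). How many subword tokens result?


'edbbacd' has 7 characters.
Chunking with max size 4:
  Chunk 1: 'edbb' (positions 0-3)
  Chunk 2: 'acd' (positions 4-6)
Total chunks: ceil(7 / 4) = 2

2


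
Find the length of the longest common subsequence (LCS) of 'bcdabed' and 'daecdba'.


DP table for LCS of 'bcdabed' and 'daecdba':
       d  a  e  c  d  b  a
    0  0  0  0  0  0  0  0
  b 0  0  0  0  0  0  1  1
  c 0  0  0  0  1  1  1  1
  d 0  1  1  1  1  2  2  2
  a 0  1  2  2  2  2  2  3
  b 0  1  2  2  2  2  3  3
  e 0  1  2  3  3  3  3  3
  d 0  1  2  3  3  4  4  4
LCS: 'daed'
LCS length = 4

4


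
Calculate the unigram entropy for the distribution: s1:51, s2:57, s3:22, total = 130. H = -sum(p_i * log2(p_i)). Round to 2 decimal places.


Computing entropy H = -sum(p_i * log2(p_i)):
  s1: p = 51/130 = 0.3923, -p*log2(p) = 0.5296
  s2: p = 57/130 = 0.4385, -p*log2(p) = 0.5215
  s3: p = 22/130 = 0.1692, -p*log2(p) = 0.4337
H = sum of terms = 1.4848
Rounded to 2 decimals: 1.48

1.48


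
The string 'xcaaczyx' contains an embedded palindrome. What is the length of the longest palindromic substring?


Scanning 'xcaaczyx' for palindromic substrings.
Substring at positions 1-4: 'caac'.
Check: reverse('caac') = 'caac' -> palindrome confirmed.
Neighbouring characters ('x' / 'z') break symmetry, so it cannot extend further.
No longer palindromic substring exists; longest length = 4

4


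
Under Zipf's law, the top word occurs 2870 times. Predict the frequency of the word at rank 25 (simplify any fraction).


Zipf's law: freq(rank) = f1 / rank
f1 = 2870, rank = 25
freq = 2870 / 25
GCD(2870, 25) = 5
Simplified: 574/5

574/5


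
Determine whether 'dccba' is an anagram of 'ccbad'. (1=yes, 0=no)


Sort characters of 'dccba': 'abccd'
Sort characters of 'ccbad': 'abccd'
Sorted forms match -> they ARE anagrams
Result: 1

1


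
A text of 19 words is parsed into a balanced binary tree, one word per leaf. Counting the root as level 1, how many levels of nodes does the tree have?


In a balanced binary tree with n leaves the deepest leaf is ceil(log2(n)) edges below the root,
so counting node levels inclusive of root and leaves gives ceil(log2(n)) + 1 levels.
log2(19) = 4.2479
ceil(4.2479) = 5
levels = 5 + 1 = 6

6


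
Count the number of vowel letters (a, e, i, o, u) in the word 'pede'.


Scanning each character of 'pede':
  Position 1: 'p' -> consonant (running count: 0)
  Position 2: 'e' -> vowel (running count: 1)
  Position 3: 'd' -> consonant (running count: 1)
  Position 4: 'e' -> vowel (running count: 2)
Total vowels: 2

2


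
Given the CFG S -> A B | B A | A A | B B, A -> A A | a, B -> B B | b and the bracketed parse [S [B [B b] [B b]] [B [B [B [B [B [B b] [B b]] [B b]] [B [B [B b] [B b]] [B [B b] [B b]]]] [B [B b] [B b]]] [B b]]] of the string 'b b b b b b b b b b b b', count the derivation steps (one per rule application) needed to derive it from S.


Every bracketed nonterminal node [X ...] in the tree is produced by exactly one rule application.
Reading the tree off as a leftmost derivation:
  Step 1: S  =>  B B   (applied S -> B B)
  Step 2: B B  =>  B B B   (applied B -> B B)
  Step 3: B B B  =>  b B B   (applied B -> b)
  Step 4: b B B  =>  b b B   (applied B -> b)
  Step 5: b b B  =>  b b B B   (applied B -> B B)
  Step 6: b b B B  =>  b b B B B   (applied B -> B B)
  Step 7: b b B B B  =>  b b B B B B   (applied B -> B B)
  Step 8: b b B B B B  =>  b b B B B B B   (applied B -> B B)
  Step 9: b b B B B B B  =>  b b B B B B B B   (applied B -> B B)
  Step 10: b b B B B B B B  =>  b b b B B B B B   (applied B -> b)
  Step 11: b b b B B B B B  =>  b b b b B B B B   (applied B -> b)
  Step 12: b b b b B B B B  =>  b b b b b B B B   (applied B -> b)
  Step 13: b b b b b B B B  =>  b b b b b B B B B   (applied B -> B B)
  Step 14: b b b b b B B B B  =>  b b b b b B B B B B   (applied B -> B B)
  Step 15: b b b b b B B B B B  =>  b b b b b b B B B B   (applied B -> b)
  Step 16: b b b b b b B B B B  =>  b b b b b b b B B B   (applied B -> b)
  Step 17: b b b b b b b B B B  =>  b b b b b b b B B B B   (applied B -> B B)
  Step 18: b b b b b b b B B B B  =>  b b b b b b b b B B B   (applied B -> b)
  Step 19: b b b b b b b b B B B  =>  b b b b b b b b b B B   (applied B -> b)
  Step 20: b b b b b b b b b B B  =>  b b b b b b b b b B B B   (applied B -> B B)
  Step 21: b b b b b b b b b B B B  =>  b b b b b b b b b b B B   (applied B -> b)
  Step 22: b b b b b b b b b b B B  =>  b b b b b b b b b b b B   (applied B -> b)
  Step 23: b b b b b b b b b b b B  =>  b b b b b b b b b b b b   (applied B -> b)
Final yield: b b b b b b b b b b b b
Total rewrite steps: 23

23


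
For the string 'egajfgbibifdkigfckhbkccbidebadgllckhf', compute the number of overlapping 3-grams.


String 'egajfgbibifdkigfckhbkccbidebadgllckhf' has length L = 37.
Number of overlapping n-grams = L - n + 1
Substituting: 37 - 3 + 1 = 35

35


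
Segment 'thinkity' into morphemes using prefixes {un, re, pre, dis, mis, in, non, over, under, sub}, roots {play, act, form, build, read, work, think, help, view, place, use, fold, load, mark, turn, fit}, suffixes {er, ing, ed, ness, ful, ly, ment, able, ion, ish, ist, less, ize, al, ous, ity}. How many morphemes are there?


Segmenting 'thinkity' against the inventory:
  'think' -> root (morpheme 1)
  'ity' -> suffix (morpheme 2)
Total morphemes: 2

2


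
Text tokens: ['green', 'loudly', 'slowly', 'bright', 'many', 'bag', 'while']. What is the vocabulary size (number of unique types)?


Listing all tokens and tracking unique types:
  Token 1: 'green' -> NEW (unique so far: 1)
  Token 2: 'loudly' -> NEW (unique so far: 2)
  Token 3: 'slowly' -> NEW (unique so far: 3)
  Token 4: 'bright' -> NEW (unique so far: 4)
  Token 5: 'many' -> NEW (unique so far: 5)
  Token 6: 'bag' -> NEW (unique so far: 6)
  Token 7: 'while' -> NEW (unique so far: 7)
Unique types: ('bag', 'bright', 'green', 'loudly', 'many', 'slowly', 'while')
Vocabulary size: 7

7


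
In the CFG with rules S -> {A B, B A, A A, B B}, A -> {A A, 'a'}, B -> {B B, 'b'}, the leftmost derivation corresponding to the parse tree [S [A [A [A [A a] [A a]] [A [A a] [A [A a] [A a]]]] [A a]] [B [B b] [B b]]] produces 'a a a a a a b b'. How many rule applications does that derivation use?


Every bracketed nonterminal node [X ...] in the tree is produced by exactly one rule application.
Reading the tree off as a leftmost derivation:
  Step 1: S  =>  A B   (applied S -> A B)
  Step 2: A B  =>  A A B   (applied A -> A A)
  Step 3: A A B  =>  A A A B   (applied A -> A A)
  Step 4: A A A B  =>  A A A A B   (applied A -> A A)
  Step 5: A A A A B  =>  a A A A B   (applied A -> a)
  Step 6: a A A A B  =>  a a A A B   (applied A -> a)
  Step 7: a a A A B  =>  a a A A A B   (applied A -> A A)
  Step 8: a a A A A B  =>  a a a A A B   (applied A -> a)
  Step 9: a a a A A B  =>  a a a A A A B   (applied A -> A A)
  Step 10: a a a A A A B  =>  a a a a A A B   (applied A -> a)
  Step 11: a a a a A A B  =>  a a a a a A B   (applied A -> a)
  Step 12: a a a a a A B  =>  a a a a a a B   (applied A -> a)
  Step 13: a a a a a a B  =>  a a a a a a B B   (applied B -> B B)
  Step 14: a a a a a a B B  =>  a a a a a a b B   (applied B -> b)
  Step 15: a a a a a a b B  =>  a a a a a a b b   (applied B -> b)
Final yield: a a a a a a b b
Total rewrite steps: 15

15


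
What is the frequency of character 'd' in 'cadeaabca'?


Scanning 'cadeaabca' for 'd':
  Position 2: 'd' -> MATCH (count: 1)
Total occurrences of 'd': 1

1


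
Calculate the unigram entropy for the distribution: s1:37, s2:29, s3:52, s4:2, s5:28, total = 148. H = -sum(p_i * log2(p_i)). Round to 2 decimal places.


Computing entropy H = -sum(p_i * log2(p_i)):
  s1: p = 37/148 = 0.2500, -p*log2(p) = 0.5000
  s2: p = 29/148 = 0.1959, -p*log2(p) = 0.4608
  s3: p = 52/148 = 0.3514, -p*log2(p) = 0.5302
  s4: p = 2/148 = 0.0135, -p*log2(p) = 0.0839
  s5: p = 28/148 = 0.1892, -p*log2(p) = 0.4545
H = sum of terms = 2.0294
Rounded to 2 decimals: 2.03

2.03


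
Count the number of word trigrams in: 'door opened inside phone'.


Word trigrams from [4] words:
  Trigram 1: (door opened inside)
  Trigram 2: (opened inside phone)
Total word trigrams: 4 - 2 = 2

2


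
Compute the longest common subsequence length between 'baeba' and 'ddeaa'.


DP table for LCS of 'baeba' and 'ddeaa':
       d  d  e  a  a
    0  0  0  0  0  0
  b 0  0  0  0  0  0
  a 0  0  0  0  1  1
  e 0  0  0  1  1  1
  b 0  0  0  1  1  1
  a 0  0  0  1  2  2
LCS: 'aa'
LCS length = 2

2


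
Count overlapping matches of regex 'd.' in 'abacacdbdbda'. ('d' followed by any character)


Pattern: d. means 'd' followed by any character.
Scanning 'abacacdbdbda' position-by-position:
  Pos 0: window 'ab' -> no
  Pos 1: window 'ba' -> no
  Pos 2: window 'ac' -> no
  Pos 3: window 'ca' -> no
  Pos 4: window 'ac' -> no
  Pos 5: window 'cd' -> no
  Pos 6: window 'db' -> MATCH
  Pos 7: window 'bd' -> no
  Pos 8: window 'db' -> MATCH
  Pos 9: window 'bd' -> no
  Pos 10: window 'da' -> MATCH
  Pos 11: window 'a' -> no
Total matches: 3

3


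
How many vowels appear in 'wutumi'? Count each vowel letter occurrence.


Scanning each character of 'wutumi':
  Position 1: 'w' -> consonant (running count: 0)
  Position 2: 'u' -> vowel (running count: 1)
  Position 3: 't' -> consonant (running count: 1)
  Position 4: 'u' -> vowel (running count: 2)
  Position 5: 'm' -> consonant (running count: 2)
  Position 6: 'i' -> vowel (running count: 3)
Total vowels: 3

3


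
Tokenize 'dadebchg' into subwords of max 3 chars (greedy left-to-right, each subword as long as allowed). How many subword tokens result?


'dadebchg' has 8 characters.
Chunking with max size 3:
  Chunk 1: 'dad' (positions 0-2)
  Chunk 2: 'ebc' (positions 3-5)
  Chunk 3: 'hg' (positions 6-7)
Total chunks: ceil(8 / 3) = 3

3


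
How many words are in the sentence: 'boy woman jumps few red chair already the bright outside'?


Counting words by splitting on spaces:
  Word 1: 'boy'
  Word 2: 'woman'
  Word 3: 'jumps'
  Word 4: 'few'
  Word 5: 'red'
  Word 6: 'chair'
  Word 7: 'already'
  Word 8: 'the'
  Word 9: 'bright'
  Word 10: 'outside'
Total words: 10

10


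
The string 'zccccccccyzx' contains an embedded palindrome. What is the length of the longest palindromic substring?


Scanning 'zccccccccyzx' for palindromic substrings.
Substring at positions 1-8: 'cccccccc'.
Check: reverse('cccccccc') = 'cccccccc' -> palindrome confirmed.
Neighbouring characters ('z' / 'y') break symmetry, so it cannot extend further.
No longer palindromic substring exists; longest length = 8

8


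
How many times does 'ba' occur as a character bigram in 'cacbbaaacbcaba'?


Scanning 'cacbbaaacbcaba' for bigram 'ba':
  Position 0: 'ca' -> no
  Position 1: 'ac' -> no
  Position 2: 'cb' -> no
  Position 3: 'bb' -> no
  Position 4: 'ba' -> MATCH
  Position 5: 'aa' -> no
  Position 6: 'aa' -> no
  Position 7: 'ac' -> no
  Position 8: 'cb' -> no
  Position 9: 'bc' -> no
  Position 10: 'ca' -> no
  Position 11: 'ab' -> no
  Position 12: 'ba' -> MATCH
Total matches: 2

2
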